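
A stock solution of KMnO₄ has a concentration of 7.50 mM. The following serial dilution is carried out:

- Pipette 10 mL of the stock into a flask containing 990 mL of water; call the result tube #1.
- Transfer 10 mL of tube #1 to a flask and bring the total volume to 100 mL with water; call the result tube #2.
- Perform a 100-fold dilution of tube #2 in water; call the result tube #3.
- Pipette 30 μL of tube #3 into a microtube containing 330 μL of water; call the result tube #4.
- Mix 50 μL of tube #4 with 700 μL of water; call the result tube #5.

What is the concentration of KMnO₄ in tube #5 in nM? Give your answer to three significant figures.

0.417 nM

Step 1: 10 mL + 990 mL = 1000 mL total → factor 1000/10 = 100
Step 2: 10 mL brought to 100 mL → factor 100/10 = 10
Step 3: 100-fold → factor 100
Step 4: 30 μL + 330 μL = 360 μL total → factor 360/30 = 12
Step 5: 50 μL + 700 μL = 750 μL total → factor 750/50 = 15
Overall dilution factor = 100 × 10 × 100 × 12 × 15 = 1.8 × 10^7
Final = 7.50 mM / 1.8 × 10^7 = 4.167 × 10^-7 mM = 0.417 nM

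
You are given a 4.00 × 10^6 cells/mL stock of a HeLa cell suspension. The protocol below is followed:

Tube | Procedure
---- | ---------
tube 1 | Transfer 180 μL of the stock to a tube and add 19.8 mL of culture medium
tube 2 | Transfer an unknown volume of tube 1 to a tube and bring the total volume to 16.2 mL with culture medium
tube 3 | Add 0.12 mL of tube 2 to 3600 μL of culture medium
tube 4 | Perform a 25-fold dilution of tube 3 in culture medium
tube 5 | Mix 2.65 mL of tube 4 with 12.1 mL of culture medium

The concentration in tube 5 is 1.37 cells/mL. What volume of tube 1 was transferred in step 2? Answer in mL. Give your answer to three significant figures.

Step 1: 180 μL + 19.8 mL = 19980 μL total → factor 19980/180 = 111
Step 2: v brought to 16.2 mL → factor = 16.2 mL/v
Step 3: 0.12 mL + 3600 μL = 3.72 mL total → factor 3.72/0.12 = 31
Step 4: 25-fold → factor 25
Step 5: 2.65 mL + 12.1 mL = 14.75 mL total → factor 14.75/2.65 = 5.566
Product of known-step factors = 4.7882 × 10^5
Overall factor = 4.00 × 10^6 cells/mL / (1.37 cells/mL) = 2.9197 × 10^6
Step-2 factor = 2.9197 × 10^6 / 4.7882 × 10^5 = 6.0977
v = 16.2 mL / 6.0977 = 2.66 mL

2.66 mL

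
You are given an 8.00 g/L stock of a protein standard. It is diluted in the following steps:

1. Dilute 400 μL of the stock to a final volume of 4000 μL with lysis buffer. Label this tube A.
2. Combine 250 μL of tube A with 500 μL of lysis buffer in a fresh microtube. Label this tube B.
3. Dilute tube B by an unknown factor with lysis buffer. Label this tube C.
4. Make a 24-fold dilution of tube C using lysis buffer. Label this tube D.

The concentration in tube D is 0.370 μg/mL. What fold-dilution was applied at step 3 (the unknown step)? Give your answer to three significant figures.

Step 1: 400 μL brought to 4000 μL → factor 4000/400 = 10
Step 2: 250 μL + 500 μL = 750 μL total → factor 750/250 = 3
Step 3: unknown factor x
Step 4: 24-fold → factor 24
Product of known-step factors = 720
Overall factor = 8.00 g/L / (0.370 μg/mL) = 21622
x = 21622 / 720 = 30.0

30.0-fold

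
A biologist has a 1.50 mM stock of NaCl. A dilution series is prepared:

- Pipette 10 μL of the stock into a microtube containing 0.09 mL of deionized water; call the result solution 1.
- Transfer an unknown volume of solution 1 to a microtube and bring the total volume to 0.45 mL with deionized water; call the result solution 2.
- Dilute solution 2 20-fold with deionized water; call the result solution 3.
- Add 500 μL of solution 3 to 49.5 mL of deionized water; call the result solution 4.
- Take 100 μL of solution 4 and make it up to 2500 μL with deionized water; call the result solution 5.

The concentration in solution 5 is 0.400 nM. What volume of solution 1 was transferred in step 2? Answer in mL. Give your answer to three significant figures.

0.0600 mL

Step 1: 10 μL + 0.09 mL = 100 μL total → factor 100/10 = 10
Step 2: v brought to 0.45 mL → factor = 0.45 mL/v
Step 3: 20-fold → factor 20
Step 4: 500 μL + 49.5 mL = 50000 μL total → factor 50000/500 = 100
Step 5: 100 μL brought to 2500 μL → factor 2500/100 = 25
Product of known-step factors = 5 × 10^5
Overall factor = 1.50 mM / (0.400 nM) = 3.75 × 10^6
Step-2 factor = 3.75 × 10^6 / 5 × 10^5 = 7.5
v = 0.45 mL / 7.5 = 0.0600 mL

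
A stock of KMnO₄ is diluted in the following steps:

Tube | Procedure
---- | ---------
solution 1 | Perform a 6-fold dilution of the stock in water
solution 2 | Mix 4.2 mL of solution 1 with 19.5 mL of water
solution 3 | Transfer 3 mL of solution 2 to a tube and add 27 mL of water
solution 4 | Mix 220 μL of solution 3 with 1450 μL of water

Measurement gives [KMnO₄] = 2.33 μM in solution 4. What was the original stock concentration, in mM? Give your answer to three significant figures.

5.99 mM

Step 1: 6-fold → factor 6
Step 2: 4.2 mL + 19.5 mL = 23.7 mL total → factor 23.7/4.2 = 5.6429
Step 3: 3 mL + 27 mL = 30 mL total → factor 30/3 = 10
Step 4: 220 μL + 1450 μL = 1670 μL total → factor 1670/220 = 7.5909
Overall dilution factor = 6 × 5.6429 × 10 × 7.5909 = 2570.1
Stock = 2.33 μM × 2570.1 = 5988 μM = 5.99 mM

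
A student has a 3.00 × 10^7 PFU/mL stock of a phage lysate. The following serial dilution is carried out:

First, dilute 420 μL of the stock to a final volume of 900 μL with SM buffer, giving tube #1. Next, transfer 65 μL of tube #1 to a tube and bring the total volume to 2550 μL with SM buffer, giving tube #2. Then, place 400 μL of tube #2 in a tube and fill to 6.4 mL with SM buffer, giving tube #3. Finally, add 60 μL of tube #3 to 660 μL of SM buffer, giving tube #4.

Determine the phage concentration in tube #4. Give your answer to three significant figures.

1.86 × 10^3 PFU/mL

Step 1: 420 μL brought to 900 μL → factor 900/420 = 2.1429
Step 2: 65 μL brought to 2550 μL → factor 2550/65 = 39.231
Step 3: 400 μL brought to 6.4 mL → factor 6400/400 = 16
Step 4: 60 μL + 660 μL = 720 μL total → factor 720/60 = 12
Overall dilution factor = 2.1429 × 39.231 × 16 × 12 = 16141
Final = 3.00 × 10^7 PFU/mL / 16141 = 1.86 × 10^3 PFU/mL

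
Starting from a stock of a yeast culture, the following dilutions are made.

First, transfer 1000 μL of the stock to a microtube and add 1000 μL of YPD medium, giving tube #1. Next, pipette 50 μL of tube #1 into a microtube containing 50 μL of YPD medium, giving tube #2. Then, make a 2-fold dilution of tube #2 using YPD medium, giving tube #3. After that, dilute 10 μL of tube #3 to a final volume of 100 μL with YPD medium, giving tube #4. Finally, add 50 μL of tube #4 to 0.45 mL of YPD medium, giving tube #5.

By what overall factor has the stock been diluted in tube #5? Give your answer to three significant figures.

800

Step 1: 1000 μL + 1000 μL = 2000 μL total → factor 2000/1000 = 2
Step 2: 50 μL + 50 μL = 100 μL total → factor 100/50 = 2
Step 3: 2-fold → factor 2
Step 4: 10 μL brought to 100 μL → factor 100/10 = 10
Step 5: 50 μL + 0.45 mL = 500 μL total → factor 500/50 = 10
Overall dilution factor = 2 × 2 × 2 × 10 × 10 = 800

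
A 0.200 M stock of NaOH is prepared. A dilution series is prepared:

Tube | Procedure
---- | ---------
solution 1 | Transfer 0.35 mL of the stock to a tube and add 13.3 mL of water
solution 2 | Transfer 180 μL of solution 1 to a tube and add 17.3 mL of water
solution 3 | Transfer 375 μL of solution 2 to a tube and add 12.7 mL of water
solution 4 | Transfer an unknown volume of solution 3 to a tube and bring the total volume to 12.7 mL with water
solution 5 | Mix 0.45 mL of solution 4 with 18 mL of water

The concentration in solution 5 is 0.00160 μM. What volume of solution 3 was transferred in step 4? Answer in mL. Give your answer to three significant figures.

Step 1: 0.35 mL + 13.3 mL = 13.65 mL total → factor 13.65/0.35 = 39
Step 2: 180 μL + 17.3 mL = 17480 μL total → factor 17480/180 = 97.111
Step 3: 375 μL + 12.7 mL = 13075 μL total → factor 13075/375 = 34.867
Step 4: v brought to 12.7 mL → factor = 12.7 mL/v
Step 5: 0.45 mL + 18 mL = 18.45 mL total → factor 18.45/0.45 = 41
Product of known-step factors = 5.4141 × 10^6
Overall factor = 0.200 M / (0.00160 μM) = 1.25 × 10^8
Step-4 factor = 1.25 × 10^8 / 5.4141 × 10^6 = 23.088
v = 12.7 mL / 23.088 = 0.550 mL

0.550 mL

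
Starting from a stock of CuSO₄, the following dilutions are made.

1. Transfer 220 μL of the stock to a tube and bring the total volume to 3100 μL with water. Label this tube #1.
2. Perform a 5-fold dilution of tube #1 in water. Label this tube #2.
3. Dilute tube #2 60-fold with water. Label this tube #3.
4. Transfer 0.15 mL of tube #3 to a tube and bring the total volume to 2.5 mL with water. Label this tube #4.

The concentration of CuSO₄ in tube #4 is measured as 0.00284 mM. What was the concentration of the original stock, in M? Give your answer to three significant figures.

0.200 M

Step 1: 220 μL brought to 3100 μL → factor 3100/220 = 14.091
Step 2: 5-fold → factor 5
Step 3: 60-fold → factor 60
Step 4: 0.15 mL brought to 2.5 mL → factor 2.5/0.15 = 16.667
Overall dilution factor = 14.091 × 5 × 60 × 16.667 = 70455
Stock = 0.00284 mM × 70455 = 200.1 mM = 0.200 M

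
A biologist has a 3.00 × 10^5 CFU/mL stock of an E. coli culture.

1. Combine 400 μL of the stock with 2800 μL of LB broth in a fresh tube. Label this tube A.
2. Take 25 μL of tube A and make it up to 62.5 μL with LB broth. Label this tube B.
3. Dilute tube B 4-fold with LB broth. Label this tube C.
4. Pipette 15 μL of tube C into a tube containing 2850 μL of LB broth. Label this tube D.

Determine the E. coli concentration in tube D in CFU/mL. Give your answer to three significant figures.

19.6 CFU/mL

Step 1: 400 μL + 2800 μL = 3200 μL total → factor 3200/400 = 8
Step 2: 25 μL brought to 62.5 μL → factor 62.5/25 = 2.5
Step 3: 4-fold → factor 4
Step 4: 15 μL + 2850 μL = 2865 μL total → factor 2865/15 = 191
Overall dilution factor = 8 × 2.5 × 4 × 191 = 15280
Final = 3.00 × 10^5 CFU/mL / 15280 = 19.6 CFU/mL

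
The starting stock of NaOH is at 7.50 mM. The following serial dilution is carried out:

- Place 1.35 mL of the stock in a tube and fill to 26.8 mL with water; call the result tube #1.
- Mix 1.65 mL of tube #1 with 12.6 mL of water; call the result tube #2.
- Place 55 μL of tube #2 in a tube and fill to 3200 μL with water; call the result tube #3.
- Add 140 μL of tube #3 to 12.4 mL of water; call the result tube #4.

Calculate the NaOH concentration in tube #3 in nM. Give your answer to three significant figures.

Step 1: 1.35 mL brought to 26.8 mL → factor 26.8/1.35 = 19.852
Step 2: 1.65 mL + 12.6 mL = 14.25 mL total → factor 14.25/1.65 = 8.6364
Step 3: 55 μL brought to 3200 μL → factor 3200/55 = 58.182
Dilution factor through tube #3 = 19.852 × 8.6364 × 58.182 = 9975.1
[tube #3] = 7.50 mM / 9975.1 = 0.0007519 mM = 752 nM

752 nM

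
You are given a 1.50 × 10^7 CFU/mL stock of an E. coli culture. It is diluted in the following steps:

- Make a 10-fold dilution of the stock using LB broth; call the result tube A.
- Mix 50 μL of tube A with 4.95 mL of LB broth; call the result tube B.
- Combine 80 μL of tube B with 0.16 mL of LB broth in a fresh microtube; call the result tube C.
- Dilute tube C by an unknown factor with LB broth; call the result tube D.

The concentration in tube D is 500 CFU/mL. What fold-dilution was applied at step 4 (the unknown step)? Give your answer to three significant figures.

Step 1: 10-fold → factor 10
Step 2: 50 μL + 4.95 mL = 5000 μL total → factor 5000/50 = 100
Step 3: 80 μL + 0.16 mL = 240 μL total → factor 240/80 = 3
Step 4: unknown factor x
Product of known-step factors = 3000
Overall factor = 1.50 × 10^7 CFU/mL / (500 CFU/mL) = 30000
x = 30000 / 3000 = 10.0

10.0-fold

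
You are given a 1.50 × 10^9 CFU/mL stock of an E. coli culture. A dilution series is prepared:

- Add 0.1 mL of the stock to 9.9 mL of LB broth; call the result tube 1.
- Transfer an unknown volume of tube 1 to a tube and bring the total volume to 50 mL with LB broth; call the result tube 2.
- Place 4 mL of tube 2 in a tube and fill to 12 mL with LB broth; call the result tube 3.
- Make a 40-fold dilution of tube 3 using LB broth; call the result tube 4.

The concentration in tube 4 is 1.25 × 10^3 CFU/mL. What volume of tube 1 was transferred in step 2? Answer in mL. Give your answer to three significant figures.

Step 1: 0.1 mL + 9.9 mL = 10 mL total → factor 10/0.1 = 100
Step 2: v brought to 50 mL → factor = 50 mL/v
Step 3: 4 mL brought to 12 mL → factor 12/4 = 3
Step 4: 40-fold → factor 40
Product of known-step factors = 12000
Overall factor = 1.50 × 10^9 CFU/mL / (1.25 × 10^3 CFU/mL) = 1.2 × 10^6
Step-2 factor = 1.2 × 10^6 / 12000 = 100
v = 50 mL / 100 = 0.500 mL

0.500 mL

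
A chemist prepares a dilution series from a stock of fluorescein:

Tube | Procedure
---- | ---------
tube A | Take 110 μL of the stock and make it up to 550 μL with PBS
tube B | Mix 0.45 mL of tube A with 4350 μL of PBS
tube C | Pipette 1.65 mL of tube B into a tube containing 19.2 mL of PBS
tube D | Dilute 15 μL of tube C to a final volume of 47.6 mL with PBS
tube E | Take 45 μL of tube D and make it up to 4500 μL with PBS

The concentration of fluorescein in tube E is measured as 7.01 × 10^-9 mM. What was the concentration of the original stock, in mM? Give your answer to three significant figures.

1.50 mM

Step 1: 110 μL brought to 550 μL → factor 550/110 = 5
Step 2: 0.45 mL + 4350 μL = 4.8 mL total → factor 4.8/0.45 = 10.667
Step 3: 1.65 mL + 19.2 mL = 20.85 mL total → factor 20.85/1.65 = 12.636
Step 4: 15 μL brought to 47.6 mL → factor 47600/15 = 3173.3
Step 5: 45 μL brought to 4500 μL → factor 4500/45 = 100
Overall dilution factor = 5 × 10.667 × 12.636 × 3173.3 × 100 = 2.1386 × 10^8
Stock = 7.01 × 10^-9 mM × 2.1386 × 10^8 = 1.50 mM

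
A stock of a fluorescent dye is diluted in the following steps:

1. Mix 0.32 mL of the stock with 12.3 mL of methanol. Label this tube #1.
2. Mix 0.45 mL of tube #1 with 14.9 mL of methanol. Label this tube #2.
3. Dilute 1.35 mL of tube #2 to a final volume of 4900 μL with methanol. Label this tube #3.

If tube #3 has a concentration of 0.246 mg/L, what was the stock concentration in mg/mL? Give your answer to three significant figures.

1.20 mg/mL

Step 1: 0.32 mL + 12.3 mL = 12.62 mL total → factor 12.62/0.32 = 39.438
Step 2: 0.45 mL + 14.9 mL = 15.35 mL total → factor 15.35/0.45 = 34.111
Step 3: 1.35 mL brought to 4900 μL → factor 4.9/1.35 = 3.6296
Overall dilution factor = 39.438 × 34.111 × 3.6296 = 4882.8
Stock = 0.246 mg/L × 4882.8 = 1201 mg/L = 1.20 mg/mL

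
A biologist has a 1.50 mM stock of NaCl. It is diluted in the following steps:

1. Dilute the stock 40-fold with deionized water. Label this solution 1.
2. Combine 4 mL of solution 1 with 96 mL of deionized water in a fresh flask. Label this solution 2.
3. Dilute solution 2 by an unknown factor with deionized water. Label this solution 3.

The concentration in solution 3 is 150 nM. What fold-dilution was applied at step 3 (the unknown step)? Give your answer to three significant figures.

10.0-fold

Step 1: 40-fold → factor 40
Step 2: 4 mL + 96 mL = 100 mL total → factor 100/4 = 25
Step 3: unknown factor x
Product of known-step factors = 1000
Overall factor = 1.50 mM / (150 nM) = 10000
x = 10000 / 1000 = 10.0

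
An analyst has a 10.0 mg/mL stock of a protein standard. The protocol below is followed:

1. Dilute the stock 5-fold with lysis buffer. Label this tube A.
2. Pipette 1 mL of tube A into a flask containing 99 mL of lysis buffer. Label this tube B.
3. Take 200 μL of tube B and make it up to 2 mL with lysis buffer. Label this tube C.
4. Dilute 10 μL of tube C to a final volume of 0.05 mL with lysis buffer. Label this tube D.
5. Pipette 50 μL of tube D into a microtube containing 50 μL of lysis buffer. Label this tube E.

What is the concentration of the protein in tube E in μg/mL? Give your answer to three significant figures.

Step 1: 5-fold → factor 5
Step 2: 1 mL + 99 mL = 100 mL total → factor 100/1 = 100
Step 3: 200 μL brought to 2 mL → factor 2000/200 = 10
Step 4: 10 μL brought to 0.05 mL → factor 50/10 = 5
Step 5: 50 μL + 50 μL = 100 μL total → factor 100/50 = 2
Overall dilution factor = 5 × 100 × 10 × 5 × 2 = 50000
Final = 10.0 mg/mL / 50000 = 0.0002000 mg/mL = 0.200 μg/mL

0.200 μg/mL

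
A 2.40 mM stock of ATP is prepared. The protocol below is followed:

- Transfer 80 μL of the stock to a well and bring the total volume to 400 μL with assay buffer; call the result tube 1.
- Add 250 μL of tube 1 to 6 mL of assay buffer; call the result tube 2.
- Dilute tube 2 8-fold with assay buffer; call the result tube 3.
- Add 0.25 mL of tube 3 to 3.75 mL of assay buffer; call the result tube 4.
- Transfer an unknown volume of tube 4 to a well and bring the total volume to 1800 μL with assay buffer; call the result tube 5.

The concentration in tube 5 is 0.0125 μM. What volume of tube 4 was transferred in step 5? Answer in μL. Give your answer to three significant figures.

Step 1: 80 μL brought to 400 μL → factor 400/80 = 5
Step 2: 250 μL + 6 mL = 6250 μL total → factor 6250/250 = 25
Step 3: 8-fold → factor 8
Step 4: 0.25 mL + 3.75 mL = 4 mL total → factor 4/0.25 = 16
Step 5: v brought to 1800 μL → factor = 1800 μL/v
Product of known-step factors = 16000
Overall factor = 2.40 mM / (0.0125 μM) = 1.92 × 10^5
Step-5 factor = 1.92 × 10^5 / 16000 = 12
v = 1800 μL / 12 = 150 μL

150 μL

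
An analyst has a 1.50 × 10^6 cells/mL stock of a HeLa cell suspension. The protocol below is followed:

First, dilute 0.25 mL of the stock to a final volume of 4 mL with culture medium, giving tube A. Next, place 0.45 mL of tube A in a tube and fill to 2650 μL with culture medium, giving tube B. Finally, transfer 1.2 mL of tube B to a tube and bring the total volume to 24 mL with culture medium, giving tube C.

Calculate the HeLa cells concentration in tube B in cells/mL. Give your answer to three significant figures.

1.59 × 10^4 cells/mL

Step 1: 0.25 mL brought to 4 mL → factor 4/0.25 = 16
Step 2: 0.45 mL brought to 2650 μL → factor 2.65/0.45 = 5.8889
Dilution factor through tube B = 16 × 5.8889 = 94.222
[tube B] = 1.50 × 10^6 cells/mL / 94.222 = 1.59 × 10^4 cells/mL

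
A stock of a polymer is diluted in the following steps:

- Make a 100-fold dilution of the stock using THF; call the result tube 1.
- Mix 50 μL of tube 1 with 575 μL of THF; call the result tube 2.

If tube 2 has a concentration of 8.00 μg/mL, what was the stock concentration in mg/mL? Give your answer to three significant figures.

Step 1: 100-fold → factor 100
Step 2: 50 μL + 575 μL = 625 μL total → factor 625/50 = 12.5
Overall dilution factor = 100 × 12.5 = 1250
Stock = 8.00 μg/mL × 1250 = 1.000 × 10^4 μg/mL = 10.0 mg/mL

10.0 mg/mL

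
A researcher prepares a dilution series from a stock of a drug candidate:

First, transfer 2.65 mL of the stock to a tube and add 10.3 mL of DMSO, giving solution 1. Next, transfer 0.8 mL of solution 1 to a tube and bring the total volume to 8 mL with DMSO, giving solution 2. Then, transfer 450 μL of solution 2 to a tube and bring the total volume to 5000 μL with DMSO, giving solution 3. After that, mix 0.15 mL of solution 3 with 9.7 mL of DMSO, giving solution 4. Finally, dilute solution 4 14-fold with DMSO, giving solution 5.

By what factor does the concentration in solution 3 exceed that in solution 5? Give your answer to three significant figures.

Step 1: 2.65 mL + 10.3 mL = 12.95 mL total → factor 12.95/2.65 = 4.8868
Step 2: 0.8 mL brought to 8 mL → factor 8/0.8 = 10
Step 3: 450 μL brought to 5000 μL → factor 5000/450 = 11.111
Step 4: 0.15 mL + 9.7 mL = 9.85 mL total → factor 9.85/0.15 = 65.667
Step 5: 14-fold → factor 14
Dilution factor to solution 3 = 542.98; to solution 5 = 4.9918 × 10^5
[solution 3]/[solution 5] = (factor to solution 5)/(factor to solution 3) = 4.9918 × 10^5/542.98 = 919

919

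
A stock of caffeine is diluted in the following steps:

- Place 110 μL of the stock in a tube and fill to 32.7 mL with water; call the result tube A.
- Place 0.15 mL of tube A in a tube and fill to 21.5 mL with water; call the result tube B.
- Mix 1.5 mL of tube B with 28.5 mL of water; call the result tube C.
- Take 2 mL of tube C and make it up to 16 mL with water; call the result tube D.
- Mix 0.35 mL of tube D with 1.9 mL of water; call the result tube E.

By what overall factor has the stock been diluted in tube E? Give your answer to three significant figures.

4.38 × 10^7

Step 1: 110 μL brought to 32.7 mL → factor 32700/110 = 297.27
Step 2: 0.15 mL brought to 21.5 mL → factor 21.5/0.15 = 143.33
Step 3: 1.5 mL + 28.5 mL = 30 mL total → factor 30/1.5 = 20
Step 4: 2 mL brought to 16 mL → factor 16/2 = 8
Step 5: 0.35 mL + 1.9 mL = 2.25 mL total → factor 2.25/0.35 = 6.4286
Overall dilution factor = 297.27 × 143.33 × 20 × 8 × 6.4286 = 4.3826 × 10^7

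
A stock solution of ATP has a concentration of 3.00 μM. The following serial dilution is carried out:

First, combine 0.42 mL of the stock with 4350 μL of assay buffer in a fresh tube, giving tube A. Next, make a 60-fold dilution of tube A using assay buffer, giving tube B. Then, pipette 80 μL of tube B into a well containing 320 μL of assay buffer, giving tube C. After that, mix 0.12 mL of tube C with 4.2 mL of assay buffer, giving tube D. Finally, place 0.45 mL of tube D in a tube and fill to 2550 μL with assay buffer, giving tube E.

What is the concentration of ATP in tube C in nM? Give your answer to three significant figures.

Step 1: 0.42 mL + 4350 μL = 4.77 mL total → factor 4.77/0.42 = 11.357
Step 2: 60-fold → factor 60
Step 3: 80 μL + 320 μL = 400 μL total → factor 400/80 = 5
Dilution factor through tube C = 11.357 × 60 × 5 = 3407.1
[tube C] = 3.00 μM / 3407.1 = 0.0008805 μM = 0.881 nM

0.881 nM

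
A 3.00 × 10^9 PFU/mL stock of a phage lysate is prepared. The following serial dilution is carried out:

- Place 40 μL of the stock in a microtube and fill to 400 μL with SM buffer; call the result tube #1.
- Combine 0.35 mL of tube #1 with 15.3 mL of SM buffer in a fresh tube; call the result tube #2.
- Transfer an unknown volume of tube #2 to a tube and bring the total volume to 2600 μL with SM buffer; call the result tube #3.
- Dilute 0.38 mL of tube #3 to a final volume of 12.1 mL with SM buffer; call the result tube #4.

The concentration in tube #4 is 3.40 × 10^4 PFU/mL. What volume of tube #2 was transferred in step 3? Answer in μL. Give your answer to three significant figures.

420 μL

Step 1: 40 μL brought to 400 μL → factor 400/40 = 10
Step 2: 0.35 mL + 15.3 mL = 15.65 mL total → factor 15.65/0.35 = 44.714
Step 3: v brought to 2600 μL → factor = 2600 μL/v
Step 4: 0.38 mL brought to 12.1 mL → factor 12.1/0.38 = 31.842
Product of known-step factors = 14238
Overall factor = 3.00 × 10^9 PFU/mL / (3.40 × 10^4 PFU/mL) = 88235
Step-3 factor = 88235 / 14238 = 6.1972
v = 2600 μL / 6.1972 = 420 μL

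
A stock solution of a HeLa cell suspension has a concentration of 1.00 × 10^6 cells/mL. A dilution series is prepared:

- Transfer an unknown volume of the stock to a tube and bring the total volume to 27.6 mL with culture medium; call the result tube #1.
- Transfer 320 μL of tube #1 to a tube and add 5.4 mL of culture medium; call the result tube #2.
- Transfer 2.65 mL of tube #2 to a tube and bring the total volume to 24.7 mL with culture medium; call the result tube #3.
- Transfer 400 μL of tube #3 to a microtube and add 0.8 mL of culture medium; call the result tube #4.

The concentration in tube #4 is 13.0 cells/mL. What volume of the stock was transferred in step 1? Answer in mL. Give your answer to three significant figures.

0.179 mL

Step 1: v brought to 27.6 mL → factor = 27.6 mL/v
Step 2: 320 μL + 5.4 mL = 5720 μL total → factor 5720/320 = 17.875
Step 3: 2.65 mL brought to 24.7 mL → factor 24.7/2.65 = 9.3208
Step 4: 400 μL + 0.8 mL = 1200 μL total → factor 1200/400 = 3
Product of known-step factors = 499.83
Overall factor = 1.00 × 10^6 cells/mL / (13.0 cells/mL) = 76923
Step-1 factor = 76923 / 499.83 = 153.9
v = 27.6 mL / 153.9 = 0.179 mL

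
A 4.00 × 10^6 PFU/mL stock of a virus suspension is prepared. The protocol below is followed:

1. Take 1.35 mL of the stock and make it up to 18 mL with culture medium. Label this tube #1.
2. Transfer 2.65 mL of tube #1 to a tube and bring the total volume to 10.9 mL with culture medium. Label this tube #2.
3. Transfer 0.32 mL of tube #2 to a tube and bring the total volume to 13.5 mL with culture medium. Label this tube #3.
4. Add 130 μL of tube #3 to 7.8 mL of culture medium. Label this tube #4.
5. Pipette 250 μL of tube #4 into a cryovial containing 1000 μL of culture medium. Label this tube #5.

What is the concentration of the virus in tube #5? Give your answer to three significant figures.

5.67 PFU/mL

Step 1: 1.35 mL brought to 18 mL → factor 18/1.35 = 13.333
Step 2: 2.65 mL brought to 10.9 mL → factor 10.9/2.65 = 4.1132
Step 3: 0.32 mL brought to 13.5 mL → factor 13.5/0.32 = 42.188
Step 4: 130 μL + 7.8 mL = 7930 μL total → factor 7930/130 = 61
Step 5: 250 μL + 1000 μL = 1250 μL total → factor 1250/250 = 5
Overall dilution factor = 13.333 × 4.1132 × 42.188 × 61 × 5 = 7.0567 × 10^5
Final = 4.00 × 10^6 PFU/mL / 7.0567 × 10^5 = 5.67 PFU/mL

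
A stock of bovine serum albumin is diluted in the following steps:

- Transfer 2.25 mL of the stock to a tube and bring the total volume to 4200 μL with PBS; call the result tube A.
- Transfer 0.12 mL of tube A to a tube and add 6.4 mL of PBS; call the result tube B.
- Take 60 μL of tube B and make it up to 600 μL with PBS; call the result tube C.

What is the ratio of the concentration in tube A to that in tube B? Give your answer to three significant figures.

54.3

Step 1: 2.25 mL brought to 4200 μL → factor 4.2/2.25 = 1.8667
Step 2: 0.12 mL + 6.4 mL = 6.52 mL total → factor 6.52/0.12 = 54.333
Dilution factor to tube A = 1.8667; to tube B = 101.42
[tube A]/[tube B] = (factor to tube B)/(factor to tube A) = 101.42/1.8667 = 54.3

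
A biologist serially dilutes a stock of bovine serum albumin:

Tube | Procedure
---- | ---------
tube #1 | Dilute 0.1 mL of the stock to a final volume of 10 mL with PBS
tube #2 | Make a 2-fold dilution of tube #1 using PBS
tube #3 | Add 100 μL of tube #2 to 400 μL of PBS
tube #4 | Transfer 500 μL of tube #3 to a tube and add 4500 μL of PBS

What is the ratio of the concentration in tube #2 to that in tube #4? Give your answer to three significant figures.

50.0

Step 1: 0.1 mL brought to 10 mL → factor 10/0.1 = 100
Step 2: 2-fold → factor 2
Step 3: 100 μL + 400 μL = 500 μL total → factor 500/100 = 5
Step 4: 500 μL + 4500 μL = 5000 μL total → factor 5000/500 = 10
Dilution factor to tube #2 = 200; to tube #4 = 10000
[tube #2]/[tube #4] = (factor to tube #4)/(factor to tube #2) = 10000/200 = 50.0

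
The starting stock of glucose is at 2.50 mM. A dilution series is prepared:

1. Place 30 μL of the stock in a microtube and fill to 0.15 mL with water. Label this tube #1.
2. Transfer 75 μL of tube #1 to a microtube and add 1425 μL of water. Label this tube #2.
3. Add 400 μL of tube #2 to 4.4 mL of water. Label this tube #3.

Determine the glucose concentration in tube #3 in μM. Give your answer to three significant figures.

Step 1: 30 μL brought to 0.15 mL → factor 150/30 = 5
Step 2: 75 μL + 1425 μL = 1500 μL total → factor 1500/75 = 20
Step 3: 400 μL + 4.4 mL = 4800 μL total → factor 4800/400 = 12
Overall dilution factor = 5 × 20 × 12 = 1200
Final = 2.50 mM / 1200 = 0.002083 mM = 2.08 μM

2.08 μM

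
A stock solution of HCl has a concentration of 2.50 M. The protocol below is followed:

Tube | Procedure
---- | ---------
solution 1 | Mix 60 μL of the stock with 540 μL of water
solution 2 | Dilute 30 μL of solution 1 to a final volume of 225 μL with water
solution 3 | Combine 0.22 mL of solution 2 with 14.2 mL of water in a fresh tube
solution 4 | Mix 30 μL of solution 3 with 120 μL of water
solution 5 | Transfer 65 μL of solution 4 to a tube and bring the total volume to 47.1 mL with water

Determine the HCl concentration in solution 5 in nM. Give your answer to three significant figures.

140 nM

Step 1: 60 μL + 540 μL = 600 μL total → factor 600/60 = 10
Step 2: 30 μL brought to 225 μL → factor 225/30 = 7.5
Step 3: 0.22 mL + 14.2 mL = 14.42 mL total → factor 14.42/0.22 = 65.545
Step 4: 30 μL + 120 μL = 150 μL total → factor 150/30 = 5
Step 5: 65 μL brought to 47.1 mL → factor 47100/65 = 724.62
Overall dilution factor = 10 × 7.5 × 65.545 × 5 × 724.62 = 1.7811 × 10^7
Final = 2.50 M / 1.7811 × 10^7 = 1.404 × 10^-7 M = 140 nM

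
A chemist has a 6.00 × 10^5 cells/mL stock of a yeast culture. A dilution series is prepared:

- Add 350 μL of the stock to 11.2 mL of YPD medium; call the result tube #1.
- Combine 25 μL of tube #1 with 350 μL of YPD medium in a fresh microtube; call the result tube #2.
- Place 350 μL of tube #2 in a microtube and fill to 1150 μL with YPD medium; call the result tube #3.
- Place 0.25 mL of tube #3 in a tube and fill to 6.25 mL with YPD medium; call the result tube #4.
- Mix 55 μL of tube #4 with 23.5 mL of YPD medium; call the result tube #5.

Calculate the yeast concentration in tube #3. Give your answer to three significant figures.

Step 1: 350 μL + 11.2 mL = 11550 μL total → factor 11550/350 = 33
Step 2: 25 μL + 350 μL = 375 μL total → factor 375/25 = 15
Step 3: 350 μL brought to 1150 μL → factor 1150/350 = 3.2857
Dilution factor through tube #3 = 33 × 15 × 3.2857 = 1626.4
[tube #3] = 6.00 × 10^5 cells/mL / 1626.4 = 369 cells/mL

369 cells/mL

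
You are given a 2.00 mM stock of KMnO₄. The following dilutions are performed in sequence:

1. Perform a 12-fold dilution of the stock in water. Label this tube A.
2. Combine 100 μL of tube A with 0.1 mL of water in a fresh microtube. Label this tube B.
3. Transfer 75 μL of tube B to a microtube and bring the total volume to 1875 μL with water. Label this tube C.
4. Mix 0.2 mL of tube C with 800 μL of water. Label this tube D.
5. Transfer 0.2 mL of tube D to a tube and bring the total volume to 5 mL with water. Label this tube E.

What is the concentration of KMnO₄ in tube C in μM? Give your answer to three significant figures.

Step 1: 12-fold → factor 12
Step 2: 100 μL + 0.1 mL = 200 μL total → factor 200/100 = 2
Step 3: 75 μL brought to 1875 μL → factor 1875/75 = 25
Dilution factor through tube C = 12 × 2 × 25 = 600
[tube C] = 2.00 mM / 600 = 0.003333 mM = 3.33 μM

3.33 μM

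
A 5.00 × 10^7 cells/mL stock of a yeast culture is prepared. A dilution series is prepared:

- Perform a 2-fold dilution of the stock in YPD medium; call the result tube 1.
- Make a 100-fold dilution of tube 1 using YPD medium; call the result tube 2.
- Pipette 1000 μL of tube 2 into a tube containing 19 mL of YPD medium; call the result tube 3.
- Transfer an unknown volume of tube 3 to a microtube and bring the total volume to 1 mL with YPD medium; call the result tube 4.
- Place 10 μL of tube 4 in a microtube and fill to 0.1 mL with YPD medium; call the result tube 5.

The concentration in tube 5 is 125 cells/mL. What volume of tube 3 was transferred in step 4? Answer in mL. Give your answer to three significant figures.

0.100 mL

Step 1: 2-fold → factor 2
Step 2: 100-fold → factor 100
Step 3: 1000 μL + 19 mL = 20000 μL total → factor 20000/1000 = 20
Step 4: v brought to 1 mL → factor = 1 mL/v
Step 5: 10 μL brought to 0.1 mL → factor 100/10 = 10
Product of known-step factors = 40000
Overall factor = 5.00 × 10^7 cells/mL / (125 cells/mL) = 4 × 10^5
Step-4 factor = 4 × 10^5 / 40000 = 10
v = 1 mL / 10 = 0.100 mL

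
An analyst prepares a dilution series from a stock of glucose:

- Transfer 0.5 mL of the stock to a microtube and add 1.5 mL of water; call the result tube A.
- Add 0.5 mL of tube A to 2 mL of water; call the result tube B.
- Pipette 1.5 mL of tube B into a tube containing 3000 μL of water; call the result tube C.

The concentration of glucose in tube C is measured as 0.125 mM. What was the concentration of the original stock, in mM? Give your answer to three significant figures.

Step 1: 0.5 mL + 1.5 mL = 2 mL total → factor 2/0.5 = 4
Step 2: 0.5 mL + 2 mL = 2.5 mL total → factor 2.5/0.5 = 5
Step 3: 1.5 mL + 3000 μL = 4.5 mL total → factor 4.5/1.5 = 3
Overall dilution factor = 4 × 5 × 3 = 60
Stock = 0.125 mM × 60 = 7.50 mM

7.50 mM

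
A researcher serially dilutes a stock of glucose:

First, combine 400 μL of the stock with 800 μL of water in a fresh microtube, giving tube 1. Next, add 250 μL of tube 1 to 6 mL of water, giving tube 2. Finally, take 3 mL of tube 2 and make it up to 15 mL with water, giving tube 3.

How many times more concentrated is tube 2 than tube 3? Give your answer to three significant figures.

5.00

Step 1: 400 μL + 800 μL = 1200 μL total → factor 1200/400 = 3
Step 2: 250 μL + 6 mL = 6250 μL total → factor 6250/250 = 25
Step 3: 3 mL brought to 15 mL → factor 15/3 = 5
Dilution factor to tube 2 = 75; to tube 3 = 375
[tube 2]/[tube 3] = (factor to tube 3)/(factor to tube 2) = 375/75 = 5.00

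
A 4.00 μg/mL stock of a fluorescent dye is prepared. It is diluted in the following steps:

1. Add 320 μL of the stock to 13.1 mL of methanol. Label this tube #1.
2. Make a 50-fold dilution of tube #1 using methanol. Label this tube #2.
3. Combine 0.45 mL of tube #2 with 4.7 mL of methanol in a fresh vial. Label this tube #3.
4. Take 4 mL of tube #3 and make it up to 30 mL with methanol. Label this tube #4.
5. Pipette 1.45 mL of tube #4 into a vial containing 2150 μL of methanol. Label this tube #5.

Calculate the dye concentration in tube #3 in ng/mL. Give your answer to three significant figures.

0.167 ng/mL

Step 1: 320 μL + 13.1 mL = 13420 μL total → factor 13420/320 = 41.938
Step 2: 50-fold → factor 50
Step 3: 0.45 mL + 4.7 mL = 5.15 mL total → factor 5.15/0.45 = 11.444
Dilution factor through tube #3 = 41.938 × 50 × 11.444 = 23998
[tube #3] = 4.00 μg/mL / 23998 = 0.0001667 μg/mL = 0.167 ng/mL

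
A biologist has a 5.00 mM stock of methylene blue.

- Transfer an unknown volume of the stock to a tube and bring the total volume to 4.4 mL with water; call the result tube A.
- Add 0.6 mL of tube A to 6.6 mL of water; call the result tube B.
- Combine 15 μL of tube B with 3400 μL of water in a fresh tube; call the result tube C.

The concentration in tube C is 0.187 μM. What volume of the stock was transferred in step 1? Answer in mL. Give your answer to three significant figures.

0.450 mL

Step 1: v brought to 4.4 mL → factor = 4.4 mL/v
Step 2: 0.6 mL + 6.6 mL = 7.2 mL total → factor 7.2/0.6 = 12
Step 3: 15 μL + 3400 μL = 3415 μL total → factor 3415/15 = 227.67
Product of known-step factors = 2732
Overall factor = 5.00 mM / (0.187 μM) = 26738
Step-1 factor = 26738 / 2732 = 9.787
v = 4.4 mL / 9.787 = 0.450 mL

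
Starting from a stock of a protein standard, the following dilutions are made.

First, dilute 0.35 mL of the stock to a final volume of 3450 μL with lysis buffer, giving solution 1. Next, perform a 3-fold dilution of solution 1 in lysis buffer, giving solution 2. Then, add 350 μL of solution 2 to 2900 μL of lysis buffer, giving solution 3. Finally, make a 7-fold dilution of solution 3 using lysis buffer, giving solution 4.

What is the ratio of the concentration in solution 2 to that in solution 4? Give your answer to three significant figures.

Step 1: 0.35 mL brought to 3450 μL → factor 3.45/0.35 = 9.8571
Step 2: 3-fold → factor 3
Step 3: 350 μL + 2900 μL = 3250 μL total → factor 3250/350 = 9.2857
Step 4: 7-fold → factor 7
Dilution factor to solution 2 = 29.571; to solution 4 = 1922.1
[solution 2]/[solution 4] = (factor to solution 4)/(factor to solution 2) = 1922.1/29.571 = 65.0

65.0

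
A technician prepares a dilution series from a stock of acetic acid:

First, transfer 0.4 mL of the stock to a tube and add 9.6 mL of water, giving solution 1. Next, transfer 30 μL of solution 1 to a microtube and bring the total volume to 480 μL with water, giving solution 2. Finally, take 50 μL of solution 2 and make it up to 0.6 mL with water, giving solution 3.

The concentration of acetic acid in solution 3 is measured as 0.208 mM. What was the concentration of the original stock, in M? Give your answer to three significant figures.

Step 1: 0.4 mL + 9.6 mL = 10 mL total → factor 10/0.4 = 25
Step 2: 30 μL brought to 480 μL → factor 480/30 = 16
Step 3: 50 μL brought to 0.6 mL → factor 600/50 = 12
Overall dilution factor = 25 × 16 × 12 = 4800
Stock = 0.208 mM × 4800 = 998.4 mM = 0.998 M

0.998 M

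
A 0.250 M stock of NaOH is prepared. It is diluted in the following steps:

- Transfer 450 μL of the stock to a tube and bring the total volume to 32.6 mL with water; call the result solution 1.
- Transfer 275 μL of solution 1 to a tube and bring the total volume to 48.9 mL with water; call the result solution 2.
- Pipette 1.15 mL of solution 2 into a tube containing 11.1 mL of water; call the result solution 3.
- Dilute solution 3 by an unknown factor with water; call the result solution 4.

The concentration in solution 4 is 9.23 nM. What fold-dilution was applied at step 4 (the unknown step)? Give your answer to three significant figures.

Step 1: 450 μL brought to 32.6 mL → factor 32600/450 = 72.444
Step 2: 275 μL brought to 48.9 mL → factor 48900/275 = 177.82
Step 3: 1.15 mL + 11.1 mL = 12.25 mL total → factor 12.25/1.15 = 10.652
Step 4: unknown factor x
Product of known-step factors = 1.3722 × 10^5
Overall factor = 0.250 M / (9.23 nM) = 2.7086 × 10^7
x = 2.7086 × 10^7 / 1.3722 × 10^5 = 197

197-fold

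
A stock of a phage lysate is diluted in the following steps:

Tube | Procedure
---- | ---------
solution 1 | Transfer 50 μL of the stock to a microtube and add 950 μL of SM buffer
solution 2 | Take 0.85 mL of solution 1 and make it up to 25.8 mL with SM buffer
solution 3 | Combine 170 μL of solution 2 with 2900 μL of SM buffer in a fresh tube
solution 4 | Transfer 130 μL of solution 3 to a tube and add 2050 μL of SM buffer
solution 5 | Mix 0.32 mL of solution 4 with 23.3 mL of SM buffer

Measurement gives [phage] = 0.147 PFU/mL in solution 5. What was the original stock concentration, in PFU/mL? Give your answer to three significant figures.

1.99 × 10^6 PFU/mL

Step 1: 50 μL + 950 μL = 1000 μL total → factor 1000/50 = 20
Step 2: 0.85 mL brought to 25.8 mL → factor 25.8/0.85 = 30.353
Step 3: 170 μL + 2900 μL = 3070 μL total → factor 3070/170 = 18.059
Step 4: 130 μL + 2050 μL = 2180 μL total → factor 2180/130 = 16.769
Step 5: 0.32 mL + 23.3 mL = 23.62 mL total → factor 23.62/0.32 = 73.812
Overall dilution factor = 20 × 30.353 × 18.059 × 16.769 × 73.812 = 1.3569 × 10^7
Stock = 0.147 PFU/mL × 1.3569 × 10^7 = 1.99 × 10^6 PFU/mL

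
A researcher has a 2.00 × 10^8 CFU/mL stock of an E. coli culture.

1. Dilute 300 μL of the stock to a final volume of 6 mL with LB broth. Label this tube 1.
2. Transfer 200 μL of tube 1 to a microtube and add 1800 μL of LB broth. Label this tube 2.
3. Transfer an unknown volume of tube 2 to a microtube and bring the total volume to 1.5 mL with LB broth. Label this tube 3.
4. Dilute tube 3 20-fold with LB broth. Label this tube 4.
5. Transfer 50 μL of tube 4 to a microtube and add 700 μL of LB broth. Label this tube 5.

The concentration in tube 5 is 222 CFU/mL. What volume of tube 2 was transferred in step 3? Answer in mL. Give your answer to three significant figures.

0.0999 mL

Step 1: 300 μL brought to 6 mL → factor 6000/300 = 20
Step 2: 200 μL + 1800 μL = 2000 μL total → factor 2000/200 = 10
Step 3: v brought to 1.5 mL → factor = 1.5 mL/v
Step 4: 20-fold → factor 20
Step 5: 50 μL + 700 μL = 750 μL total → factor 750/50 = 15
Product of known-step factors = 60000
Overall factor = 2.00 × 10^8 CFU/mL / (222 CFU/mL) = 9.009 × 10^5
Step-3 factor = 9.009 × 10^5 / 60000 = 15.015
v = 1.5 mL / 15.015 = 0.0999 mL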